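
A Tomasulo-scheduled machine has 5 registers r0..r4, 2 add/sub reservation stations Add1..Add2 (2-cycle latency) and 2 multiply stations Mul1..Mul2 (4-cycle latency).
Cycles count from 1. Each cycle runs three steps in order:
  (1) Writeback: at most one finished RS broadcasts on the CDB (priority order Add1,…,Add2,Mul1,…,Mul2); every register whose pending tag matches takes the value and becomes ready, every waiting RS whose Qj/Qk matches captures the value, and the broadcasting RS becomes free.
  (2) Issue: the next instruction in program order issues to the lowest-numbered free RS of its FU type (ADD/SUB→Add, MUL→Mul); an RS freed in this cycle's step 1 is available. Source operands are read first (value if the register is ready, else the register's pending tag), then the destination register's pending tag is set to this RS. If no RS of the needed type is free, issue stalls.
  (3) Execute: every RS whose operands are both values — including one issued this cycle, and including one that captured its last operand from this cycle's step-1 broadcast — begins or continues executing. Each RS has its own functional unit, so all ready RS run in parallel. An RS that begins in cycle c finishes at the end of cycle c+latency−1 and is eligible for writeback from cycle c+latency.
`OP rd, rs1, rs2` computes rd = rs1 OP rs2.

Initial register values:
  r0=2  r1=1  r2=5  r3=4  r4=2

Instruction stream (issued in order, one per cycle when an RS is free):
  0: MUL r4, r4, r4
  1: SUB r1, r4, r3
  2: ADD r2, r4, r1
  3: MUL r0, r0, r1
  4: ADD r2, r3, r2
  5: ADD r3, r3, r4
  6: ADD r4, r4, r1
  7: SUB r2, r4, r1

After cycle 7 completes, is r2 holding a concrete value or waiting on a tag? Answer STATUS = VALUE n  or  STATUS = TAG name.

cycle 1: issue MUL r4<-Mul1 // r0:2,r1:1,r2:5,r3:4,r4:Mul1
cycle 2: issue SUB r1<-Add1 // r0:2,r1:Add1,r2:5,r3:4,r4:Mul1
cycle 3: issue ADD r2<-Add2 // r0:2,r1:Add1,r2:Add2,r3:4,r4:Mul1
cycle 4: issue MUL r0<-Mul2 // r0:Mul2,r1:Add1,r2:Add2,r3:4,r4:Mul1
cycle 5: CDB Mul1=4; stall // r0:Mul2,r1:Add1,r2:Add2,r3:4,r4:4
cycle 6: stall // r0:Mul2,r1:Add1,r2:Add2,r3:4,r4:4
cycle 7: CDB Add1=0; issue ADD r2<-Add1 // r0:Mul2,r1:0,r2:Add1,r3:4,r4:4

STATUS = TAG Add1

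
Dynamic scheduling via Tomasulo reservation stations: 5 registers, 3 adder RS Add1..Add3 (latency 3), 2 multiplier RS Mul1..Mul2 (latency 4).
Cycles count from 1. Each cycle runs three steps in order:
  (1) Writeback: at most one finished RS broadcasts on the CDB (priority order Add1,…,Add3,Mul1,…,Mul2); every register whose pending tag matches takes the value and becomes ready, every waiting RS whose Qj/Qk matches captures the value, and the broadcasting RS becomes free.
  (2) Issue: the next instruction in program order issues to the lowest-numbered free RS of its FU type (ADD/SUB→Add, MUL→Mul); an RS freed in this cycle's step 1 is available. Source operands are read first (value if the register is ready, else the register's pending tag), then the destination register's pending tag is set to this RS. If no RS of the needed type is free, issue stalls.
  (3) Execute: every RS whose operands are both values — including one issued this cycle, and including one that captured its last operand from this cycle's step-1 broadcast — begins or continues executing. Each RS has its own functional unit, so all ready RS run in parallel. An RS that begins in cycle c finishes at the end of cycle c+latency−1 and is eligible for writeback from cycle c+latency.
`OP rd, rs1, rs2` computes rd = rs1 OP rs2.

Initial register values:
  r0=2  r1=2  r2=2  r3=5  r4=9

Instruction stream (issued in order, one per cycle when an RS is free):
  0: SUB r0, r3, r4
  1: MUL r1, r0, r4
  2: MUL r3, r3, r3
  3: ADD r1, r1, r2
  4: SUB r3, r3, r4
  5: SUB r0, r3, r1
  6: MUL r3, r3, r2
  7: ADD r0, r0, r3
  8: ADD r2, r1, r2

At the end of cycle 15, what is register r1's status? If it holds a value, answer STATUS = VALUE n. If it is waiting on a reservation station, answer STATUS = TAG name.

c1: issue SUB r0<-Add1 | r0:Add1,r1:2,r2:2,r3:5,r4:9
c2: issue MUL r1<-Mul1 | r0:Add1,r1:Mul1,r2:2,r3:5,r4:9
c3: issue MUL r3<-Mul2 | r0:Add1,r1:Mul1,r2:2,r3:Mul2,r4:9
c4: CDB Add1=-4; issue ADD r1<-Add1 | r0:-4,r1:Add1,r2:2,r3:Mul2,r4:9
c5: issue SUB r3<-Add2 | r0:-4,r1:Add1,r2:2,r3:Add2,r4:9
c6: issue SUB r0<-Add3 | r0:Add3,r1:Add1,r2:2,r3:Add2,r4:9
c7: CDB Mul2=25; issue MUL r3<-Mul2 | r0:Add3,r1:Add1,r2:2,r3:Mul2,r4:9
c8: CDB Mul1=-36; stall | r0:Add3,r1:Add1,r2:2,r3:Mul2,r4:9
c9: stall | r0:Add3,r1:Add1,r2:2,r3:Mul2,r4:9
c10: CDB Add2=16; issue ADD r0<-Add2 | r0:Add2,r1:Add1,r2:2,r3:Mul2,r4:9
c11: CDB Add1=-34; issue ADD r2<-Add1 | r0:Add2,r1:-34,r2:Add1,r3:Mul2,r4:9
c12: - | r0:Add2,r1:-34,r2:Add1,r3:Mul2,r4:9
c13: - | r0:Add2,r1:-34,r2:Add1,r3:Mul2,r4:9
c14: CDB Add1=-32 | r0:Add2,r1:-34,r2:-32,r3:Mul2,r4:9
c15: CDB Add3=50 | r0:Add2,r1:-34,r2:-32,r3:Mul2,r4:9

STATUS = VALUE -34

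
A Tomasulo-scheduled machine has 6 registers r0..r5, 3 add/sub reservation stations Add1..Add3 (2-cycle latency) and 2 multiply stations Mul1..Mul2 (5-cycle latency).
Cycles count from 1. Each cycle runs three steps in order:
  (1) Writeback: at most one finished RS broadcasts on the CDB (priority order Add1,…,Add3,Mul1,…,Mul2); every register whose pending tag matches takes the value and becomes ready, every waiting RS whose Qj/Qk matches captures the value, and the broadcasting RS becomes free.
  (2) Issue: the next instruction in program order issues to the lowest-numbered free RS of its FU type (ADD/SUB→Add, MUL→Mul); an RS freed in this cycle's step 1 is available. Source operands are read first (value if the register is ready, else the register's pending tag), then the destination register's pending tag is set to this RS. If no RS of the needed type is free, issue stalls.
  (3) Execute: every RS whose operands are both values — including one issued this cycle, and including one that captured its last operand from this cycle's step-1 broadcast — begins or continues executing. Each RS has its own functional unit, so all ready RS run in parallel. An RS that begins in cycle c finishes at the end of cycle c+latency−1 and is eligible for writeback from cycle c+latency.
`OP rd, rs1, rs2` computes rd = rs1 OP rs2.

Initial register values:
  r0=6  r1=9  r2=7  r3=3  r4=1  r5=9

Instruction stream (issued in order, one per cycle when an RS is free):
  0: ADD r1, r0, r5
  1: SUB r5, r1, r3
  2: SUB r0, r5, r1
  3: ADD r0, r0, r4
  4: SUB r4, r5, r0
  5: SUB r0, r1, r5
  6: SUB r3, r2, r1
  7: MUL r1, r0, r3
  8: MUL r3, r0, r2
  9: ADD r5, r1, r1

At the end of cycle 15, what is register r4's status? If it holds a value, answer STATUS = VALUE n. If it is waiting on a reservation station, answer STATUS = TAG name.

STATUS = VALUE 14

cycle 1: issue ADD r1<-Add1 // r0:6,r1:Add1,r2:7,r3:3,r4:1,r5:9
cycle 2: issue SUB r5<-Add2 // r0:6,r1:Add1,r2:7,r3:3,r4:1,r5:Add2
cycle 3: CDB Add1=15; issue SUB r0<-Add1 // r0:Add1,r1:15,r2:7,r3:3,r4:1,r5:Add2
cycle 4: issue ADD r0<-Add3 // r0:Add3,r1:15,r2:7,r3:3,r4:1,r5:Add2
cycle 5: CDB Add2=12; issue SUB r4<-Add2 // r0:Add3,r1:15,r2:7,r3:3,r4:Add2,r5:12
cycle 6: stall // r0:Add3,r1:15,r2:7,r3:3,r4:Add2,r5:12
cycle 7: CDB Add1=-3; issue SUB r0<-Add1 // r0:Add1,r1:15,r2:7,r3:3,r4:Add2,r5:12
cycle 8: stall // r0:Add1,r1:15,r2:7,r3:3,r4:Add2,r5:12
cycle 9: CDB Add1=3; issue SUB r3<-Add1 // r0:3,r1:15,r2:7,r3:Add1,r4:Add2,r5:12
cycle 10: CDB Add3=-2; issue MUL r1<-Mul1 // r0:3,r1:Mul1,r2:7,r3:Add1,r4:Add2,r5:12
cycle 11: CDB Add1=-8; issue MUL r3<-Mul2 // r0:3,r1:Mul1,r2:7,r3:Mul2,r4:Add2,r5:12
cycle 12: CDB Add2=14; issue ADD r5<-Add1 // r0:3,r1:Mul1,r2:7,r3:Mul2,r4:14,r5:Add1
cycle 13: - // r0:3,r1:Mul1,r2:7,r3:Mul2,r4:14,r5:Add1
cycle 14: - // r0:3,r1:Mul1,r2:7,r3:Mul2,r4:14,r5:Add1
cycle 15: - // r0:3,r1:Mul1,r2:7,r3:Mul2,r4:14,r5:Add1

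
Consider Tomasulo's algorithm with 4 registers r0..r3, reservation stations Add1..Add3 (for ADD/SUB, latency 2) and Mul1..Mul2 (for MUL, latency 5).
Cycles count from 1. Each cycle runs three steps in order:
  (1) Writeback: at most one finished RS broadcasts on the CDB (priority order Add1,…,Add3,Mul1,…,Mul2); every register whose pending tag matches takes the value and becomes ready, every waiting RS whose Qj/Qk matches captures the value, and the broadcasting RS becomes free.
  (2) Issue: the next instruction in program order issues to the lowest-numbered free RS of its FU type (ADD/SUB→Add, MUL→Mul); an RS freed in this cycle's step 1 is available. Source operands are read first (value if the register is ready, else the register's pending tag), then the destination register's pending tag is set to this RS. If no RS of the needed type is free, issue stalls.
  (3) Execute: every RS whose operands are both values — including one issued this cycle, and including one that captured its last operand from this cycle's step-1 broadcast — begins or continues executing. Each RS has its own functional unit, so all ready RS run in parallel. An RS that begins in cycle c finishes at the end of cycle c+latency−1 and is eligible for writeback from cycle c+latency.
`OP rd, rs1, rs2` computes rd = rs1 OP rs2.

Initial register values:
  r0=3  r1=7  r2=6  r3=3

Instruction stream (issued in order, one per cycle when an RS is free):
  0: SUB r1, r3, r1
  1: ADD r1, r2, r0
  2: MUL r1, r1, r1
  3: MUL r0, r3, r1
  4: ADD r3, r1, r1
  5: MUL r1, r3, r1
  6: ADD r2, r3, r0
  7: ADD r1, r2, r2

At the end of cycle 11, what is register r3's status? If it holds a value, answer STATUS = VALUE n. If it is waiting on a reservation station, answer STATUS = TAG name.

c1: issue SUB r1<-Add1 | r0:3,r1:Add1,r2:6,r3:3
c2: issue ADD r1<-Add2 | r0:3,r1:Add2,r2:6,r3:3
c3: CDB Add1=-4; issue MUL r1<-Mul1 | r0:3,r1:Mul1,r2:6,r3:3
c4: CDB Add2=9; issue MUL r0<-Mul2 | r0:Mul2,r1:Mul1,r2:6,r3:3
c5: issue ADD r3<-Add1 | r0:Mul2,r1:Mul1,r2:6,r3:Add1
c6: stall | r0:Mul2,r1:Mul1,r2:6,r3:Add1
c7: stall | r0:Mul2,r1:Mul1,r2:6,r3:Add1
c8: stall | r0:Mul2,r1:Mul1,r2:6,r3:Add1
c9: CDB Mul1=81; issue MUL r1<-Mul1 | r0:Mul2,r1:Mul1,r2:6,r3:Add1
c10: issue ADD r2<-Add2 | r0:Mul2,r1:Mul1,r2:Add2,r3:Add1
c11: CDB Add1=162; issue ADD r1<-Add1 | r0:Mul2,r1:Add1,r2:Add2,r3:162

STATUS = VALUE 162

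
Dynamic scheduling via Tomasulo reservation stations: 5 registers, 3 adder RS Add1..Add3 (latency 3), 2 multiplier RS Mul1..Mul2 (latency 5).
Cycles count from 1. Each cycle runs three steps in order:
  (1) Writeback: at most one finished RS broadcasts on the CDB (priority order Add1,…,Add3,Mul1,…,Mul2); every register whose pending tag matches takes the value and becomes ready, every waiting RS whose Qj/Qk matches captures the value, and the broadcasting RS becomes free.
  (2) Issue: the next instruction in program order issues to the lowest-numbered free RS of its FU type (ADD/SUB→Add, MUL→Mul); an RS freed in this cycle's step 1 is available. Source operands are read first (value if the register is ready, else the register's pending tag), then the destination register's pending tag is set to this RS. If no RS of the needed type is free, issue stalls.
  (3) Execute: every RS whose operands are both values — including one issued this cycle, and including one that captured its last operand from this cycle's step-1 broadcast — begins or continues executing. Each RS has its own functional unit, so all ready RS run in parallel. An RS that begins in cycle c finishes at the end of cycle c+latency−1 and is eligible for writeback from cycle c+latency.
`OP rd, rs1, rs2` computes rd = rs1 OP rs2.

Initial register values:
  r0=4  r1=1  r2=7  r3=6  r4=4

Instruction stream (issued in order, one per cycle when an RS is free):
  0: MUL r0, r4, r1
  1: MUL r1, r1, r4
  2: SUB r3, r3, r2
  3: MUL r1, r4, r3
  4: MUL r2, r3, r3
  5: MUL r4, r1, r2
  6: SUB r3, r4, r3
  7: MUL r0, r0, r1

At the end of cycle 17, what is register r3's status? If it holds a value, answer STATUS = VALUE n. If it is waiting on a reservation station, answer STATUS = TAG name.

cycle 1: issue MUL r0<-Mul1 // r0:Mul1,r1:1,r2:7,r3:6,r4:4
cycle 2: issue MUL r1<-Mul2 // r0:Mul1,r1:Mul2,r2:7,r3:6,r4:4
cycle 3: issue SUB r3<-Add1 // r0:Mul1,r1:Mul2,r2:7,r3:Add1,r4:4
cycle 4: stall // r0:Mul1,r1:Mul2,r2:7,r3:Add1,r4:4
cycle 5: stall // r0:Mul1,r1:Mul2,r2:7,r3:Add1,r4:4
cycle 6: CDB Add1=-1; stall // r0:Mul1,r1:Mul2,r2:7,r3:-1,r4:4
cycle 7: CDB Mul1=4; issue MUL r1<-Mul1 // r0:4,r1:Mul1,r2:7,r3:-1,r4:4
cycle 8: CDB Mul2=4; issue MUL r2<-Mul2 // r0:4,r1:Mul1,r2:Mul2,r3:-1,r4:4
cycle 9: stall // r0:4,r1:Mul1,r2:Mul2,r3:-1,r4:4
cycle 10: stall // r0:4,r1:Mul1,r2:Mul2,r3:-1,r4:4
cycle 11: stall // r0:4,r1:Mul1,r2:Mul2,r3:-1,r4:4
cycle 12: CDB Mul1=-4; issue MUL r4<-Mul1 // r0:4,r1:-4,r2:Mul2,r3:-1,r4:Mul1
cycle 13: CDB Mul2=1; issue SUB r3<-Add1 // r0:4,r1:-4,r2:1,r3:Add1,r4:Mul1
cycle 14: issue MUL r0<-Mul2 // r0:Mul2,r1:-4,r2:1,r3:Add1,r4:Mul1
cycle 15: - // r0:Mul2,r1:-4,r2:1,r3:Add1,r4:Mul1
cycle 16: - // r0:Mul2,r1:-4,r2:1,r3:Add1,r4:Mul1
cycle 17: - // r0:Mul2,r1:-4,r2:1,r3:Add1,r4:Mul1

STATUS = TAG Add1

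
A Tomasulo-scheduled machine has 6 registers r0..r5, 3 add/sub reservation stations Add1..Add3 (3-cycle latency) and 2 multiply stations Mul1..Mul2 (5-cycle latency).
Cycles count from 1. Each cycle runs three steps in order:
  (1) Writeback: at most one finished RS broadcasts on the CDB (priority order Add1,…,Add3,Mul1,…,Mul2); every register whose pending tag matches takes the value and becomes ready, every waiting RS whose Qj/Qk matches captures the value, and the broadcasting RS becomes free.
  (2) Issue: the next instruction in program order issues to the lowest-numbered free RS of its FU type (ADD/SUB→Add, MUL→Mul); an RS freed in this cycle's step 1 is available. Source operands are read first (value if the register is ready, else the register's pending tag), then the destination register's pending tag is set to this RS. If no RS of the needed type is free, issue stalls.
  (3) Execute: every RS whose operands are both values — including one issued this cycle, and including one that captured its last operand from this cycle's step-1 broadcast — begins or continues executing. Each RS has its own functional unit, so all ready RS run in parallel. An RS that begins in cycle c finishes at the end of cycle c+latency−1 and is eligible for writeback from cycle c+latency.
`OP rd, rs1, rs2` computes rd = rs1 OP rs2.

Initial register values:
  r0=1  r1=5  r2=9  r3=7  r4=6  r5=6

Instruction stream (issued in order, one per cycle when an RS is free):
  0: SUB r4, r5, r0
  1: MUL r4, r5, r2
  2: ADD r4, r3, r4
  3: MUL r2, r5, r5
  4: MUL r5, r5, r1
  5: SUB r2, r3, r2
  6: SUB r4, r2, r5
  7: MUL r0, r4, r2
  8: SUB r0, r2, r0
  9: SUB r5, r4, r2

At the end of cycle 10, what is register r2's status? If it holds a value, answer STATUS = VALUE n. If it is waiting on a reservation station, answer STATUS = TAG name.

cycle 1: issue SUB r4<-Add1 // r0:1,r1:5,r2:9,r3:7,r4:Add1,r5:6
cycle 2: issue MUL r4<-Mul1 // r0:1,r1:5,r2:9,r3:7,r4:Mul1,r5:6
cycle 3: issue ADD r4<-Add2 // r0:1,r1:5,r2:9,r3:7,r4:Add2,r5:6
cycle 4: CDB Add1=5; issue MUL r2<-Mul2 // r0:1,r1:5,r2:Mul2,r3:7,r4:Add2,r5:6
cycle 5: stall // r0:1,r1:5,r2:Mul2,r3:7,r4:Add2,r5:6
cycle 6: stall // r0:1,r1:5,r2:Mul2,r3:7,r4:Add2,r5:6
cycle 7: CDB Mul1=54; issue MUL r5<-Mul1 // r0:1,r1:5,r2:Mul2,r3:7,r4:Add2,r5:Mul1
cycle 8: issue SUB r2<-Add1 // r0:1,r1:5,r2:Add1,r3:7,r4:Add2,r5:Mul1
cycle 9: CDB Mul2=36; issue SUB r4<-Add3 // r0:1,r1:5,r2:Add1,r3:7,r4:Add3,r5:Mul1
cycle 10: CDB Add2=61; issue MUL r0<-Mul2 // r0:Mul2,r1:5,r2:Add1,r3:7,r4:Add3,r5:Mul1

STATUS = TAG Add1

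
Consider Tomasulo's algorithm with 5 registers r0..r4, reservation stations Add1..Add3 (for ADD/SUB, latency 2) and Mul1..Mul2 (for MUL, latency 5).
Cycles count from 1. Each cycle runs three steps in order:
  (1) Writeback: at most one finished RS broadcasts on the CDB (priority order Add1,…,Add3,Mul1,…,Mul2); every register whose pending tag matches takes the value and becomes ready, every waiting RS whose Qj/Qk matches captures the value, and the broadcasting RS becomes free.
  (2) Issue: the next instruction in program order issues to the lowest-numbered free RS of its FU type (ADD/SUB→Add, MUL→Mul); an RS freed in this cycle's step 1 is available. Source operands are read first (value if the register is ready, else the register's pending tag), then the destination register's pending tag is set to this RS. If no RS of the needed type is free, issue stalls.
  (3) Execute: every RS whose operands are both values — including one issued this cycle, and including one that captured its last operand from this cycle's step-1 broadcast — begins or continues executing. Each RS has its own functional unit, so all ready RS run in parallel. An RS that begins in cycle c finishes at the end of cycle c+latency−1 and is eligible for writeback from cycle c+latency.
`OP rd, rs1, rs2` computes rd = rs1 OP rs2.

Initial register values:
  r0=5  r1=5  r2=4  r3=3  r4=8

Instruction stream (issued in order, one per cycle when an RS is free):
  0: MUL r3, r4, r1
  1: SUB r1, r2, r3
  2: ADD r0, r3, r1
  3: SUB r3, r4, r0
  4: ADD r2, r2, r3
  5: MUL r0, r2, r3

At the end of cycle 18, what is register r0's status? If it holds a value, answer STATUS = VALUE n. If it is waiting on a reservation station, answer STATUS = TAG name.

STATUS = TAG Mul1

cycle 1: issue MUL r3<-Mul1 // r0:5,r1:5,r2:4,r3:Mul1,r4:8
cycle 2: issue SUB r1<-Add1 // r0:5,r1:Add1,r2:4,r3:Mul1,r4:8
cycle 3: issue ADD r0<-Add2 // r0:Add2,r1:Add1,r2:4,r3:Mul1,r4:8
cycle 4: issue SUB r3<-Add3 // r0:Add2,r1:Add1,r2:4,r3:Add3,r4:8
cycle 5: stall // r0:Add2,r1:Add1,r2:4,r3:Add3,r4:8
cycle 6: CDB Mul1=40; stall // r0:Add2,r1:Add1,r2:4,r3:Add3,r4:8
cycle 7: stall // r0:Add2,r1:Add1,r2:4,r3:Add3,r4:8
cycle 8: CDB Add1=-36; issue ADD r2<-Add1 // r0:Add2,r1:-36,r2:Add1,r3:Add3,r4:8
cycle 9: issue MUL r0<-Mul1 // r0:Mul1,r1:-36,r2:Add1,r3:Add3,r4:8
cycle 10: CDB Add2=4 // r0:Mul1,r1:-36,r2:Add1,r3:Add3,r4:8
cycle 11: - // r0:Mul1,r1:-36,r2:Add1,r3:Add3,r4:8
cycle 12: CDB Add3=4 // r0:Mul1,r1:-36,r2:Add1,r3:4,r4:8
cycle 13: - // r0:Mul1,r1:-36,r2:Add1,r3:4,r4:8
cycle 14: CDB Add1=8 // r0:Mul1,r1:-36,r2:8,r3:4,r4:8
cycle 15: - // r0:Mul1,r1:-36,r2:8,r3:4,r4:8
cycle 16: - // r0:Mul1,r1:-36,r2:8,r3:4,r4:8
cycle 17: - // r0:Mul1,r1:-36,r2:8,r3:4,r4:8
cycle 18: - // r0:Mul1,r1:-36,r2:8,r3:4,r4:8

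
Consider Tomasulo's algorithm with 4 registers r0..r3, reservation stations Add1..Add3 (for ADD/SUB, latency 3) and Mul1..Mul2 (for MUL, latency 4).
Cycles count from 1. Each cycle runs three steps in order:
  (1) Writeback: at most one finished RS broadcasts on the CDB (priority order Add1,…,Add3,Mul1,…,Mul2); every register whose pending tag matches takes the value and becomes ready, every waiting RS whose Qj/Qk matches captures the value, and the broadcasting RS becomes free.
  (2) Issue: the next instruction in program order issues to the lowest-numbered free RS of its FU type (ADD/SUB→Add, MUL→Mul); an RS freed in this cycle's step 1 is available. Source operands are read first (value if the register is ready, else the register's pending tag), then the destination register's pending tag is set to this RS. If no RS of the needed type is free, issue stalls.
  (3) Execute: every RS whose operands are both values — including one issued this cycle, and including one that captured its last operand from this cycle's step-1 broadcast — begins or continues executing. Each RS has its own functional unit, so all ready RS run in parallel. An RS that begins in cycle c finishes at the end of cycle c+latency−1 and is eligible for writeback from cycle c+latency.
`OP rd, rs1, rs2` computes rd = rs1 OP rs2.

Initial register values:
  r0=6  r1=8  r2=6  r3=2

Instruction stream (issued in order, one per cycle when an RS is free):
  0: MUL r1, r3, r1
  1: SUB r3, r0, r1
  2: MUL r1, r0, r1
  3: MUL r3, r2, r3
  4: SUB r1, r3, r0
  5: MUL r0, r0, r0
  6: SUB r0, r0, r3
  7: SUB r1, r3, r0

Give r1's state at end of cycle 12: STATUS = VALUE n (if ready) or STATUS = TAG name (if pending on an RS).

STATUS = TAG Add3

cycle 1: issue MUL r1<-Mul1 // r0:6,r1:Mul1,r2:6,r3:2
cycle 2: issue SUB r3<-Add1 // r0:6,r1:Mul1,r2:6,r3:Add1
cycle 3: issue MUL r1<-Mul2 // r0:6,r1:Mul2,r2:6,r3:Add1
cycle 4: stall // r0:6,r1:Mul2,r2:6,r3:Add1
cycle 5: CDB Mul1=16; issue MUL r3<-Mul1 // r0:6,r1:Mul2,r2:6,r3:Mul1
cycle 6: issue SUB r1<-Add2 // r0:6,r1:Add2,r2:6,r3:Mul1
cycle 7: stall // r0:6,r1:Add2,r2:6,r3:Mul1
cycle 8: CDB Add1=-10; stall // r0:6,r1:Add2,r2:6,r3:Mul1
cycle 9: CDB Mul2=96; issue MUL r0<-Mul2 // r0:Mul2,r1:Add2,r2:6,r3:Mul1
cycle 10: issue SUB r0<-Add1 // r0:Add1,r1:Add2,r2:6,r3:Mul1
cycle 11: issue SUB r1<-Add3 // r0:Add1,r1:Add3,r2:6,r3:Mul1
cycle 12: CDB Mul1=-60 // r0:Add1,r1:Add3,r2:6,r3:-60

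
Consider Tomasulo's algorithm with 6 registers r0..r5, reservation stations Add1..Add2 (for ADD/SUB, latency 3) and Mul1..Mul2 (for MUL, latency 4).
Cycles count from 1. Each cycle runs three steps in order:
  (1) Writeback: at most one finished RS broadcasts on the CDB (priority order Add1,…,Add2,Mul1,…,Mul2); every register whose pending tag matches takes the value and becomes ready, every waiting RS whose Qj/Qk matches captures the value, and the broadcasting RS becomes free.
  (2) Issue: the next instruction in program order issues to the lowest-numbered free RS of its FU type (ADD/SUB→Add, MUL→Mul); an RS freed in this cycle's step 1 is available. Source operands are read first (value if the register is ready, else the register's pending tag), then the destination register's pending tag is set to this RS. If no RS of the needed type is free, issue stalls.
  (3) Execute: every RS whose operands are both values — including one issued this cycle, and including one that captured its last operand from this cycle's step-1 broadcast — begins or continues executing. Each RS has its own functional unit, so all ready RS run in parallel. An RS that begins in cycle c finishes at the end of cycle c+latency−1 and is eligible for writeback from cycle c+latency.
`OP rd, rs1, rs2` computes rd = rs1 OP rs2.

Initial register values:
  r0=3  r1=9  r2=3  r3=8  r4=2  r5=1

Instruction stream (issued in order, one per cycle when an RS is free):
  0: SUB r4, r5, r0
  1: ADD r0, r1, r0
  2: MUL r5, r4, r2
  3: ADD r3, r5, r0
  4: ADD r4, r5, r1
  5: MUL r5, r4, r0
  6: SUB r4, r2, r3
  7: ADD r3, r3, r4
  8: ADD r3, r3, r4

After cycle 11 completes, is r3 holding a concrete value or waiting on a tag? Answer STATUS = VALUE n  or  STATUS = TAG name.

STATUS = VALUE 6

c1: issue SUB r4<-Add1 | r0:3,r1:9,r2:3,r3:8,r4:Add1,r5:1
c2: issue ADD r0<-Add2 | r0:Add2,r1:9,r2:3,r3:8,r4:Add1,r5:1
c3: issue MUL r5<-Mul1 | r0:Add2,r1:9,r2:3,r3:8,r4:Add1,r5:Mul1
c4: CDB Add1=-2; issue ADD r3<-Add1 | r0:Add2,r1:9,r2:3,r3:Add1,r4:-2,r5:Mul1
c5: CDB Add2=12; issue ADD r4<-Add2 | r0:12,r1:9,r2:3,r3:Add1,r4:Add2,r5:Mul1
c6: issue MUL r5<-Mul2 | r0:12,r1:9,r2:3,r3:Add1,r4:Add2,r5:Mul2
c7: stall | r0:12,r1:9,r2:3,r3:Add1,r4:Add2,r5:Mul2
c8: CDB Mul1=-6; stall | r0:12,r1:9,r2:3,r3:Add1,r4:Add2,r5:Mul2
c9: stall | r0:12,r1:9,r2:3,r3:Add1,r4:Add2,r5:Mul2
c10: stall | r0:12,r1:9,r2:3,r3:Add1,r4:Add2,r5:Mul2
c11: CDB Add1=6; issue SUB r4<-Add1 | r0:12,r1:9,r2:3,r3:6,r4:Add1,r5:Mul2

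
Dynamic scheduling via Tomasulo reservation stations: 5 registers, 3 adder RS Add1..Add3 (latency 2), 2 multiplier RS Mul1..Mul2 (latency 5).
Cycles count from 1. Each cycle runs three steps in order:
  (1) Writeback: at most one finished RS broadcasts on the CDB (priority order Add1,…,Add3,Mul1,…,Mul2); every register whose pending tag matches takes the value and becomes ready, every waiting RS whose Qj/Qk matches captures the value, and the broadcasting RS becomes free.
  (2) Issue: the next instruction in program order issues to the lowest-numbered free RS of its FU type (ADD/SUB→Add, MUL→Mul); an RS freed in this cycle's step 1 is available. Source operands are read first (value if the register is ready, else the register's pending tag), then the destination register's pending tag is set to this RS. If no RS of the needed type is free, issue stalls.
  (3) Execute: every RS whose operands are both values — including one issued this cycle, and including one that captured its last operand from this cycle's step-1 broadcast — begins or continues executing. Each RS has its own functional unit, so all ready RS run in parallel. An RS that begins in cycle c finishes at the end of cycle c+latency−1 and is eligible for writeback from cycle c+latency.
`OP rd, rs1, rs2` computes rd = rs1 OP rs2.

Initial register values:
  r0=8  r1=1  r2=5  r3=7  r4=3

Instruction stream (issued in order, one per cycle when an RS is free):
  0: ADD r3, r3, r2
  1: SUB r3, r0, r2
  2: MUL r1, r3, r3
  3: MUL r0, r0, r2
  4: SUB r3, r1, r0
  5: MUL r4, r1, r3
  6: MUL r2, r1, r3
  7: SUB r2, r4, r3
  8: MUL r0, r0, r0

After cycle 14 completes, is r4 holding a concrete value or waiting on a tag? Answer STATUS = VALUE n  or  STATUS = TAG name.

  c1: issue ADD r3<-Add1  regs: r0:8,r1:1,r2:5,r3:Add1,r4:3
  c2: issue SUB r3<-Add2  regs: r0:8,r1:1,r2:5,r3:Add2,r4:3
  c3: CDB Add1=12; issue MUL r1<-Mul1  regs: r0:8,r1:Mul1,r2:5,r3:Add2,r4:3
  c4: CDB Add2=3; issue MUL r0<-Mul2  regs: r0:Mul2,r1:Mul1,r2:5,r3:3,r4:3
  c5: issue SUB r3<-Add1  regs: r0:Mul2,r1:Mul1,r2:5,r3:Add1,r4:3
  c6: stall  regs: r0:Mul2,r1:Mul1,r2:5,r3:Add1,r4:3
  c7: stall  regs: r0:Mul2,r1:Mul1,r2:5,r3:Add1,r4:3
  c8: stall  regs: r0:Mul2,r1:Mul1,r2:5,r3:Add1,r4:3
  c9: CDB Mul1=9; issue MUL r4<-Mul1  regs: r0:Mul2,r1:9,r2:5,r3:Add1,r4:Mul1
  c10: CDB Mul2=40; issue MUL r2<-Mul2  regs: r0:40,r1:9,r2:Mul2,r3:Add1,r4:Mul1
  c11: issue SUB r2<-Add2  regs: r0:40,r1:9,r2:Add2,r3:Add1,r4:Mul1
  c12: CDB Add1=-31; stall  regs: r0:40,r1:9,r2:Add2,r3:-31,r4:Mul1
  c13: stall  regs: r0:40,r1:9,r2:Add2,r3:-31,r4:Mul1
  c14: stall  regs: r0:40,r1:9,r2:Add2,r3:-31,r4:Mul1

STATUS = TAG Mul1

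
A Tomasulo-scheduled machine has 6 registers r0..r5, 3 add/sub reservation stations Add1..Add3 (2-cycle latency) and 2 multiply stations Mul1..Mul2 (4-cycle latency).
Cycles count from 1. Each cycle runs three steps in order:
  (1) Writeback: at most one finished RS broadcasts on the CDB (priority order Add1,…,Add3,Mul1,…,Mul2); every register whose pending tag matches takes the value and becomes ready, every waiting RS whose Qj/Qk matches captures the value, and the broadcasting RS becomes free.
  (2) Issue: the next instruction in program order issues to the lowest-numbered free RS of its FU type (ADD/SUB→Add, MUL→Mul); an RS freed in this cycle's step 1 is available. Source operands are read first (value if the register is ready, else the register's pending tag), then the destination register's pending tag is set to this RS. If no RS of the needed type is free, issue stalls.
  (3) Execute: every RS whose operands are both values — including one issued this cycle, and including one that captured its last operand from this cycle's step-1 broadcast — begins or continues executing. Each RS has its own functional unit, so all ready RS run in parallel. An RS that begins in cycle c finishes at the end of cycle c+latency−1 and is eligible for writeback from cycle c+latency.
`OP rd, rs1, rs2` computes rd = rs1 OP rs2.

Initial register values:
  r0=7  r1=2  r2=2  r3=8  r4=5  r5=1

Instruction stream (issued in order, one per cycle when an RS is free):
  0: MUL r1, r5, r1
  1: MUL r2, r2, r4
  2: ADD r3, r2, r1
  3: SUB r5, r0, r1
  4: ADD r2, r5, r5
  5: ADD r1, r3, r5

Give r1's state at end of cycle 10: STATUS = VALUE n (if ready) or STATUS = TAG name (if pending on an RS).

STATUS = VALUE 17

cycle 1: issue MUL r1<-Mul1 // r0:7,r1:Mul1,r2:2,r3:8,r4:5,r5:1
cycle 2: issue MUL r2<-Mul2 // r0:7,r1:Mul1,r2:Mul2,r3:8,r4:5,r5:1
cycle 3: issue ADD r3<-Add1 // r0:7,r1:Mul1,r2:Mul2,r3:Add1,r4:5,r5:1
cycle 4: issue SUB r5<-Add2 // r0:7,r1:Mul1,r2:Mul2,r3:Add1,r4:5,r5:Add2
cycle 5: CDB Mul1=2; issue ADD r2<-Add3 // r0:7,r1:2,r2:Add3,r3:Add1,r4:5,r5:Add2
cycle 6: CDB Mul2=10; stall // r0:7,r1:2,r2:Add3,r3:Add1,r4:5,r5:Add2
cycle 7: CDB Add2=5; issue ADD r1<-Add2 // r0:7,r1:Add2,r2:Add3,r3:Add1,r4:5,r5:5
cycle 8: CDB Add1=12 // r0:7,r1:Add2,r2:Add3,r3:12,r4:5,r5:5
cycle 9: CDB Add3=10 // r0:7,r1:Add2,r2:10,r3:12,r4:5,r5:5
cycle 10: CDB Add2=17 // r0:7,r1:17,r2:10,r3:12,r4:5,r5:5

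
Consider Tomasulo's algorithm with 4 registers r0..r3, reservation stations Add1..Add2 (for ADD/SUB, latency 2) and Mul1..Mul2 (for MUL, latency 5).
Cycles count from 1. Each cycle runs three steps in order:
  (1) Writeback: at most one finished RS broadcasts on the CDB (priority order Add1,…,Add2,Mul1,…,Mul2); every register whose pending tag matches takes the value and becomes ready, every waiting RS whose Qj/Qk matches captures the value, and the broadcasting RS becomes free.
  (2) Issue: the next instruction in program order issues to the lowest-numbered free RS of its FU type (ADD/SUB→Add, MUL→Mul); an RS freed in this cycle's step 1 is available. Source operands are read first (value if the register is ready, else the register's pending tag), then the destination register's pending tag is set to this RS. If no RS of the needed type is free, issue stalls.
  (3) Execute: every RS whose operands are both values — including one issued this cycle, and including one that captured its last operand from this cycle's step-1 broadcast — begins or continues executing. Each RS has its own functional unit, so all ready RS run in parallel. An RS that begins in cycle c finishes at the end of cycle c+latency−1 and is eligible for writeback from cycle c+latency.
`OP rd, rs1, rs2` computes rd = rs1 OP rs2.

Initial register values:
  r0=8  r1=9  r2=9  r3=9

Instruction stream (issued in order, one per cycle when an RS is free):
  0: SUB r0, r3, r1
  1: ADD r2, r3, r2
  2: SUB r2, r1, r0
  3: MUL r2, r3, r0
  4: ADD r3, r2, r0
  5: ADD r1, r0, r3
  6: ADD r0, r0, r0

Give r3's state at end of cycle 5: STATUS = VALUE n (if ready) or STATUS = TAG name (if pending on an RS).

STATUS = TAG Add1

  c1: issue SUB r0<-Add1  regs: r0:Add1,r1:9,r2:9,r3:9
  c2: issue ADD r2<-Add2  regs: r0:Add1,r1:9,r2:Add2,r3:9
  c3: CDB Add1=0; issue SUB r2<-Add1  regs: r0:0,r1:9,r2:Add1,r3:9
  c4: CDB Add2=18; issue MUL r2<-Mul1  regs: r0:0,r1:9,r2:Mul1,r3:9
  c5: CDB Add1=9; issue ADD r3<-Add1  regs: r0:0,r1:9,r2:Mul1,r3:Add1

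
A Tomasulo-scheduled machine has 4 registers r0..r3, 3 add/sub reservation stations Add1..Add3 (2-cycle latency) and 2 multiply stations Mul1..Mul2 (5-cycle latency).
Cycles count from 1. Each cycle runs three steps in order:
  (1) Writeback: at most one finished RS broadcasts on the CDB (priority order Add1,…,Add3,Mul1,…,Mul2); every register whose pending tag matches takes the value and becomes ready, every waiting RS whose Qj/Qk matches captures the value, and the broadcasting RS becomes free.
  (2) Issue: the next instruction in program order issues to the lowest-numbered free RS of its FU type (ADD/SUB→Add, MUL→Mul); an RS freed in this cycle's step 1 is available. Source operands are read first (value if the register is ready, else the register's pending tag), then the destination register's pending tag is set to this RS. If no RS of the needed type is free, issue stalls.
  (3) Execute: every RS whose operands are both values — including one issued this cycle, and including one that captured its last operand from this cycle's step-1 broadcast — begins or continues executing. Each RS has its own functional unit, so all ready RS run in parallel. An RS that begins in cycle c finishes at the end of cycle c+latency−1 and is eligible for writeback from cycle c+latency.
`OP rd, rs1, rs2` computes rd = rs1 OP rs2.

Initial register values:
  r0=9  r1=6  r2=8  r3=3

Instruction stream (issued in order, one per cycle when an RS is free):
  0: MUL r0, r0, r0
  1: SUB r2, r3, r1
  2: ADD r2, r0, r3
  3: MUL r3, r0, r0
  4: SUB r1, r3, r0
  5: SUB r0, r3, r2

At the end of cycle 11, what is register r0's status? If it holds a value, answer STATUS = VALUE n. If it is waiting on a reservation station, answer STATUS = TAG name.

  c1: issue MUL r0<-Mul1  regs: r0:Mul1,r1:6,r2:8,r3:3
  c2: issue SUB r2<-Add1  regs: r0:Mul1,r1:6,r2:Add1,r3:3
  c3: issue ADD r2<-Add2  regs: r0:Mul1,r1:6,r2:Add2,r3:3
  c4: CDB Add1=-3; issue MUL r3<-Mul2  regs: r0:Mul1,r1:6,r2:Add2,r3:Mul2
  c5: issue SUB r1<-Add1  regs: r0:Mul1,r1:Add1,r2:Add2,r3:Mul2
  c6: CDB Mul1=81; issue SUB r0<-Add3  regs: r0:Add3,r1:Add1,r2:Add2,r3:Mul2
  c7: -  regs: r0:Add3,r1:Add1,r2:Add2,r3:Mul2
  c8: CDB Add2=84  regs: r0:Add3,r1:Add1,r2:84,r3:Mul2
  c9: -  regs: r0:Add3,r1:Add1,r2:84,r3:Mul2
  c10: -  regs: r0:Add3,r1:Add1,r2:84,r3:Mul2
  c11: CDB Mul2=6561  regs: r0:Add3,r1:Add1,r2:84,r3:6561

STATUS = TAG Add3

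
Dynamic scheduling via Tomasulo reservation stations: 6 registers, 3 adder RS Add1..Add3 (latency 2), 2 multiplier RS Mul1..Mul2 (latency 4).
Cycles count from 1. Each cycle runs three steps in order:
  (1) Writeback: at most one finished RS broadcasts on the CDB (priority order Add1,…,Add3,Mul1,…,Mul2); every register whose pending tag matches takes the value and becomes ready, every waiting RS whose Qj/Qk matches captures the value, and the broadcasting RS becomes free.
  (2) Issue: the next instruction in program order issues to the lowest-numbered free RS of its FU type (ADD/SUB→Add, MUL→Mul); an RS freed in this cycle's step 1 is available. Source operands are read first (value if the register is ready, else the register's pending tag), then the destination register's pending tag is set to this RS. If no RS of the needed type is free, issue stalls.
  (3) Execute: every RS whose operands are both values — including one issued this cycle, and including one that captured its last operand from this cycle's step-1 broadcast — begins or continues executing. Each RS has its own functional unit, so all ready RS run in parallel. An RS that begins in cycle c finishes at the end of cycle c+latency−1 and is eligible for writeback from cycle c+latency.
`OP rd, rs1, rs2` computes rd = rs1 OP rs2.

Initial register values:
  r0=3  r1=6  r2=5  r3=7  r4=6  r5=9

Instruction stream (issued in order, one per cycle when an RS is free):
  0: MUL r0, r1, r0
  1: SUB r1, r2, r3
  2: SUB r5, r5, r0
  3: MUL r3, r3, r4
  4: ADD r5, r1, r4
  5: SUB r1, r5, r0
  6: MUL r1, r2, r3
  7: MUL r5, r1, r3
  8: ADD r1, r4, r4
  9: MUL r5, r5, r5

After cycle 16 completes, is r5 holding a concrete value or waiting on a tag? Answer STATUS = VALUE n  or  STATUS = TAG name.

  c1: issue MUL r0<-Mul1  regs: r0:Mul1,r1:6,r2:5,r3:7,r4:6,r5:9
  c2: issue SUB r1<-Add1  regs: r0:Mul1,r1:Add1,r2:5,r3:7,r4:6,r5:9
  c3: issue SUB r5<-Add2  regs: r0:Mul1,r1:Add1,r2:5,r3:7,r4:6,r5:Add2
  c4: CDB Add1=-2; issue MUL r3<-Mul2  regs: r0:Mul1,r1:-2,r2:5,r3:Mul2,r4:6,r5:Add2
  c5: CDB Mul1=18; issue ADD r5<-Add1  regs: r0:18,r1:-2,r2:5,r3:Mul2,r4:6,r5:Add1
  c6: issue SUB r1<-Add3  regs: r0:18,r1:Add3,r2:5,r3:Mul2,r4:6,r5:Add1
  c7: CDB Add1=4; issue MUL r1<-Mul1  regs: r0:18,r1:Mul1,r2:5,r3:Mul2,r4:6,r5:4
  c8: CDB Add2=-9; stall  regs: r0:18,r1:Mul1,r2:5,r3:Mul2,r4:6,r5:4
  c9: CDB Add3=-14; stall  regs: r0:18,r1:Mul1,r2:5,r3:Mul2,r4:6,r5:4
  c10: CDB Mul2=42; issue MUL r5<-Mul2  regs: r0:18,r1:Mul1,r2:5,r3:42,r4:6,r5:Mul2
  c11: issue ADD r1<-Add1  regs: r0:18,r1:Add1,r2:5,r3:42,r4:6,r5:Mul2
  c12: stall  regs: r0:18,r1:Add1,r2:5,r3:42,r4:6,r5:Mul2
  c13: CDB Add1=12; stall  regs: r0:18,r1:12,r2:5,r3:42,r4:6,r5:Mul2
  c14: CDB Mul1=210; issue MUL r5<-Mul1  regs: r0:18,r1:12,r2:5,r3:42,r4:6,r5:Mul1
  c15: -  regs: r0:18,r1:12,r2:5,r3:42,r4:6,r5:Mul1
  c16: -  regs: r0:18,r1:12,r2:5,r3:42,r4:6,r5:Mul1

STATUS = TAG Mul1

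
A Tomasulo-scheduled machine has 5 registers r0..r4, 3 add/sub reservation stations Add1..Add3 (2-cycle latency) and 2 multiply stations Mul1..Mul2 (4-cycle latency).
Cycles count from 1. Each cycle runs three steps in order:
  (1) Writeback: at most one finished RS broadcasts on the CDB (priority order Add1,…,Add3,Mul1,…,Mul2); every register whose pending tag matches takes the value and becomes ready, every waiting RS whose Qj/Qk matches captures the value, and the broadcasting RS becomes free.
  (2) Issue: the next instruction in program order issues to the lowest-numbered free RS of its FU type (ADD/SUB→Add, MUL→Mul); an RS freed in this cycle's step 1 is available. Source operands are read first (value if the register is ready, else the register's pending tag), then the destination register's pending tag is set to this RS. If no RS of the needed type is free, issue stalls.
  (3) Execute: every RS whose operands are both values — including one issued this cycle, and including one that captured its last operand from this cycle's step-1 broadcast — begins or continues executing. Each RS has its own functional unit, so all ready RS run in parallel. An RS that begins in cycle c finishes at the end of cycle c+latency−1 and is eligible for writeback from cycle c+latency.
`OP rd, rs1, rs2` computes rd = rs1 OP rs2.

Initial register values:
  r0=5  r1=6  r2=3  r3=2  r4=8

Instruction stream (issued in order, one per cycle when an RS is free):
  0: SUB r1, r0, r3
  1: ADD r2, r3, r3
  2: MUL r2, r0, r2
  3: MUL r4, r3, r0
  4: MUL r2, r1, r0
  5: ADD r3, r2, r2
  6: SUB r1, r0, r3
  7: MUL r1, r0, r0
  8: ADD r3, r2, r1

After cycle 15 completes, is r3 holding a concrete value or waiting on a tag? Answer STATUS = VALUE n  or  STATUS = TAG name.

STATUS = TAG Add3

c1: issue SUB r1<-Add1 | r0:5,r1:Add1,r2:3,r3:2,r4:8
c2: issue ADD r2<-Add2 | r0:5,r1:Add1,r2:Add2,r3:2,r4:8
c3: CDB Add1=3; issue MUL r2<-Mul1 | r0:5,r1:3,r2:Mul1,r3:2,r4:8
c4: CDB Add2=4; issue MUL r4<-Mul2 | r0:5,r1:3,r2:Mul1,r3:2,r4:Mul2
c5: stall | r0:5,r1:3,r2:Mul1,r3:2,r4:Mul2
c6: stall | r0:5,r1:3,r2:Mul1,r3:2,r4:Mul2
c7: stall | r0:5,r1:3,r2:Mul1,r3:2,r4:Mul2
c8: CDB Mul1=20; issue MUL r2<-Mul1 | r0:5,r1:3,r2:Mul1,r3:2,r4:Mul2
c9: CDB Mul2=10; issue ADD r3<-Add1 | r0:5,r1:3,r2:Mul1,r3:Add1,r4:10
c10: issue SUB r1<-Add2 | r0:5,r1:Add2,r2:Mul1,r3:Add1,r4:10
c11: issue MUL r1<-Mul2 | r0:5,r1:Mul2,r2:Mul1,r3:Add1,r4:10
c12: CDB Mul1=15; issue ADD r3<-Add3 | r0:5,r1:Mul2,r2:15,r3:Add3,r4:10
c13: - | r0:5,r1:Mul2,r2:15,r3:Add3,r4:10
c14: CDB Add1=30 | r0:5,r1:Mul2,r2:15,r3:Add3,r4:10
c15: CDB Mul2=25 | r0:5,r1:25,r2:15,r3:Add3,r4:10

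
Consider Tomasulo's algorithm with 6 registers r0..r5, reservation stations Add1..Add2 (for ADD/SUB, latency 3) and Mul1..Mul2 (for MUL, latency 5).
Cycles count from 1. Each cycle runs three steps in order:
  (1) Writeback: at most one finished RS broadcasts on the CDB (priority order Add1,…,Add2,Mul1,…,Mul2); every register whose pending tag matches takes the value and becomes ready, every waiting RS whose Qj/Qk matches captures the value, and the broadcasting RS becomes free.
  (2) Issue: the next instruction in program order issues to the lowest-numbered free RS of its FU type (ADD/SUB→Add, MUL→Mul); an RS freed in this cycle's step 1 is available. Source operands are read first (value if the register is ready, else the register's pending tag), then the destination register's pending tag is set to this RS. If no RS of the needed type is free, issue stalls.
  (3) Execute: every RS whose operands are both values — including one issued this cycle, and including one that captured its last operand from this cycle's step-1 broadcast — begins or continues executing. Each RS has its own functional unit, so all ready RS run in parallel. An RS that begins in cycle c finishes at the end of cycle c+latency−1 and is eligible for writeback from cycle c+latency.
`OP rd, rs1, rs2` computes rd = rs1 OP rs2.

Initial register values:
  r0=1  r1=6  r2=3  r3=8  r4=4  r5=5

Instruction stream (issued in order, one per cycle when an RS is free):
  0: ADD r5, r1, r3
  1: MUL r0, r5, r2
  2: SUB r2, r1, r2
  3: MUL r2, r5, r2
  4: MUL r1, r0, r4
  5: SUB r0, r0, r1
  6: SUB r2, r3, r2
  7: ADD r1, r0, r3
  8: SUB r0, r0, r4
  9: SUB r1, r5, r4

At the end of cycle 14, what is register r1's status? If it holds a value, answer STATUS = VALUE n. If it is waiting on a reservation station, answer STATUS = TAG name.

STATUS = TAG Add2

c1: issue ADD r5<-Add1 | r0:1,r1:6,r2:3,r3:8,r4:4,r5:Add1
c2: issue MUL r0<-Mul1 | r0:Mul1,r1:6,r2:3,r3:8,r4:4,r5:Add1
c3: issue SUB r2<-Add2 | r0:Mul1,r1:6,r2:Add2,r3:8,r4:4,r5:Add1
c4: CDB Add1=14; issue MUL r2<-Mul2 | r0:Mul1,r1:6,r2:Mul2,r3:8,r4:4,r5:14
c5: stall | r0:Mul1,r1:6,r2:Mul2,r3:8,r4:4,r5:14
c6: CDB Add2=3; stall | r0:Mul1,r1:6,r2:Mul2,r3:8,r4:4,r5:14
c7: stall | r0:Mul1,r1:6,r2:Mul2,r3:8,r4:4,r5:14
c8: stall | r0:Mul1,r1:6,r2:Mul2,r3:8,r4:4,r5:14
c9: CDB Mul1=42; issue MUL r1<-Mul1 | r0:42,r1:Mul1,r2:Mul2,r3:8,r4:4,r5:14
c10: issue SUB r0<-Add1 | r0:Add1,r1:Mul1,r2:Mul2,r3:8,r4:4,r5:14
c11: CDB Mul2=42; issue SUB r2<-Add2 | r0:Add1,r1:Mul1,r2:Add2,r3:8,r4:4,r5:14
c12: stall | r0:Add1,r1:Mul1,r2:Add2,r3:8,r4:4,r5:14
c13: stall | r0:Add1,r1:Mul1,r2:Add2,r3:8,r4:4,r5:14
c14: CDB Add2=-34; issue ADD r1<-Add2 | r0:Add1,r1:Add2,r2:-34,r3:8,r4:4,r5:14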